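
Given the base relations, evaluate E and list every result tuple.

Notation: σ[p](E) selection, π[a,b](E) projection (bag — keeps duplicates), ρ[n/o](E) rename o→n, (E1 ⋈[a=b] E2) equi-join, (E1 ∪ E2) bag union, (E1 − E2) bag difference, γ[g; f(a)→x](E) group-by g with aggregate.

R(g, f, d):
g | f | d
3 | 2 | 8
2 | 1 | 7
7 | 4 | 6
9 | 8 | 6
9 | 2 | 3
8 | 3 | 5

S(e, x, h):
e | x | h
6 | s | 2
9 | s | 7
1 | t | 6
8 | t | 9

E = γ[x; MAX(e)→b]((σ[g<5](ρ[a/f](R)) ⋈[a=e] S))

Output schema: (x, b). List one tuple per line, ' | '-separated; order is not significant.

Row counts bottom-up:
  R → 6
  ρ[a/f](R) → 6
  σ[g<5](ρ[a/f](R)) → 2
  S → 4
  (σ[g<5](ρ[a/f](R)) ⋈[a=e] S) → 1
  γ[x; MAX(e)→b]((σ[g<5](ρ[a/f](R)) ⋈[a=e] S)) → 1

== RESULT ==
x | b
t | 1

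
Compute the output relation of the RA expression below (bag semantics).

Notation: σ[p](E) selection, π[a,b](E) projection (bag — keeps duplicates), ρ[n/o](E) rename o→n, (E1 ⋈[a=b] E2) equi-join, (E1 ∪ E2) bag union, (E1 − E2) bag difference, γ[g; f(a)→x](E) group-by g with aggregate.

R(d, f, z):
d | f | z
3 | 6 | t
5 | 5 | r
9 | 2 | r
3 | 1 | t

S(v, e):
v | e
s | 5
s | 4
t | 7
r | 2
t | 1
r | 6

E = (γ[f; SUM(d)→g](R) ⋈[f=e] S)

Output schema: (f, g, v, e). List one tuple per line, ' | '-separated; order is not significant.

Per-node cardinality:
  R → 4
  γ[f; SUM(d)→g](R) → 4
  S → 6
  (γ[f; SUM(d)→g](R) ⋈[f=e] S) → 4

== RESULT ==
f | g | v | e
1 | 3 | t | 1
2 | 9 | r | 2
5 | 5 | s | 5
6 | 3 | r | 6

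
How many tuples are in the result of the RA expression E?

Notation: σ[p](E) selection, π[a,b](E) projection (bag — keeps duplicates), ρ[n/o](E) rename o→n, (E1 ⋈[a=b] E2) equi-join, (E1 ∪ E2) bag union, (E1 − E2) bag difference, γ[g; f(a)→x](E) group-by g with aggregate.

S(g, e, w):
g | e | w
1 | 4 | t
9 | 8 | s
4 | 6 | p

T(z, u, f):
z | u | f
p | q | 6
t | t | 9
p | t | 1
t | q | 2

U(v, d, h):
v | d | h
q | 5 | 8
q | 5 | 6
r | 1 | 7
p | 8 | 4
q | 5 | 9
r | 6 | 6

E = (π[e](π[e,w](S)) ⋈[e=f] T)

Stepwise |·|:
  S → 3
  π[e,w](S) → 3
  π[e](π[e,w](S)) → 3
  T → 4
  (π[e](π[e,w](S)) ⋈[e=f] T) → 1

|E| = 1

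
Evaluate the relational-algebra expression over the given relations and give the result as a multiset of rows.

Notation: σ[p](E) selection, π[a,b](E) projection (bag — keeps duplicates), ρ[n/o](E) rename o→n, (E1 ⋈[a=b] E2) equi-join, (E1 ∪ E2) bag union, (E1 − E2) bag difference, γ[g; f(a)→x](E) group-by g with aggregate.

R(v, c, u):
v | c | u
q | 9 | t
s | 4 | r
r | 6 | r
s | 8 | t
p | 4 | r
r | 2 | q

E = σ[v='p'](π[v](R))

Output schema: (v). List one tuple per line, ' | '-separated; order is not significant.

Stepwise |·|:
  R → 6
  π[v](R) → 6
  σ[v='p'](π[v](R)) → 1

== RESULT ==
v
p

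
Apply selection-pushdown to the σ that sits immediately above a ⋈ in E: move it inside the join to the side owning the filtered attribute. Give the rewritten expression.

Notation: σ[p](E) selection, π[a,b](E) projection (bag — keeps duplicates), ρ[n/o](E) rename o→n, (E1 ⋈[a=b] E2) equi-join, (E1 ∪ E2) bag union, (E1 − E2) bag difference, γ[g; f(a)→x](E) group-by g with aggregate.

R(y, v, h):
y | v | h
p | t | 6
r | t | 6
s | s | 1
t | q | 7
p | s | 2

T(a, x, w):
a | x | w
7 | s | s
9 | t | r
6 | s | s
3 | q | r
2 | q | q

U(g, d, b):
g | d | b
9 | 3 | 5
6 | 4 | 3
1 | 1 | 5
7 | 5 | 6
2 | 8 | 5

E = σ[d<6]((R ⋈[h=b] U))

σ filters on d, owned by the right side.
E' = (R ⋈[h=b] σ[d<6](U))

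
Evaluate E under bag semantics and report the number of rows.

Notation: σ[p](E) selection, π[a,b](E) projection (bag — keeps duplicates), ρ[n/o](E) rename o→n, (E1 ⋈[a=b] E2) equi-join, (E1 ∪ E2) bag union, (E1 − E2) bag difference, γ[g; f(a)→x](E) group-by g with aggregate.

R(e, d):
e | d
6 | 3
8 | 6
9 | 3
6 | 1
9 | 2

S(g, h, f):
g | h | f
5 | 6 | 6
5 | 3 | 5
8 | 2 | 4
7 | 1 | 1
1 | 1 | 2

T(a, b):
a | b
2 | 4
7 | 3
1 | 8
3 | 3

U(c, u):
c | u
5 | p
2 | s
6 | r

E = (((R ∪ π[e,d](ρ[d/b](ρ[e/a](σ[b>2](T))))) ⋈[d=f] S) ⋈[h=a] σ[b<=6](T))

Subexpression sizes:
  R → 5
  T → 4
  σ[b>2](T) → 4
  ρ[e/a](σ[b>2](T)) → 4
  ρ[d/b](ρ[e/a](σ[b>2](T))) → 4
  π[e,d](ρ[d/b](ρ[e/a](σ[b>2](T)))) → 4
  (R ∪ π[e,d](ρ[d/b](ρ[e/a](σ[b>2](T))))) → 9
  S → 5
  ((R ∪ π[e,d](ρ[d/b](ρ[e/a](σ[b>2](T))))) ⋈[d=f] S) → 4
  T → 4
  σ[b<=6](T) → 3
  (((R ∪ π[e,d](ρ[d/b](ρ[e/a](σ[b>2](T))))) ⋈[d=f] S) ⋈[h=a] σ[b<=6](T)) → 1

|E| = 1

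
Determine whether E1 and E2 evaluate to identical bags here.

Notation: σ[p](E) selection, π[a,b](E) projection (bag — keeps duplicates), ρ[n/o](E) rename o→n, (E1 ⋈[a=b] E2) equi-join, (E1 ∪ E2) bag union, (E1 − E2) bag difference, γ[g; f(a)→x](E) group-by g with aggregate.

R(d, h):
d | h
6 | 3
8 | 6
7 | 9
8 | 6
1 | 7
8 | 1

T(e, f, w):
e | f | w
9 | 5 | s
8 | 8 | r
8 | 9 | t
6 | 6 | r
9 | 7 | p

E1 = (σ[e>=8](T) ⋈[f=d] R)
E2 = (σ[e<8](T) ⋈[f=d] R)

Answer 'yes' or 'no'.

E1 per-node cardinality:
  T → 5
  σ[e>=8](T) → 4
  R → 6
  (σ[e>=8](T) ⋈[f=d] R) → 4
E2 per-node cardinality:
  T → 5
  σ[e<8](T) → 1
  R → 6
  (σ[e<8](T) ⋈[f=d] R) → 1

E1 result:
e | f | w | d | h
8 | 8 | r | 8 | 1
8 | 8 | r | 8 | 6
8 | 8 | r | 8 | 6
9 | 7 | p | 7 | 9
E2 result:
e | f | w | d | h
6 | 6 | r | 6 | 3
Witness: (6, 6, 'r', 6, 3) appears 0× in E1 but 1× in E2.

no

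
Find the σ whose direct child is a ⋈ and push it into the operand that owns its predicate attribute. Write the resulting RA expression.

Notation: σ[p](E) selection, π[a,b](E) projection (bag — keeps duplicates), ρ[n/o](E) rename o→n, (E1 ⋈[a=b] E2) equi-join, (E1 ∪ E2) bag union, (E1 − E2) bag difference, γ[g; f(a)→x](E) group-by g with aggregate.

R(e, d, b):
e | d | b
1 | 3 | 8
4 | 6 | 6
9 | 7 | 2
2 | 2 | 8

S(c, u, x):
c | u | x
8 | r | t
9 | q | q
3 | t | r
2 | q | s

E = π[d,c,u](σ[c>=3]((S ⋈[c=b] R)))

σ filters on c, owned by the left side.
E' = π[d,c,u]((σ[c>=3](S) ⋈[c=b] R))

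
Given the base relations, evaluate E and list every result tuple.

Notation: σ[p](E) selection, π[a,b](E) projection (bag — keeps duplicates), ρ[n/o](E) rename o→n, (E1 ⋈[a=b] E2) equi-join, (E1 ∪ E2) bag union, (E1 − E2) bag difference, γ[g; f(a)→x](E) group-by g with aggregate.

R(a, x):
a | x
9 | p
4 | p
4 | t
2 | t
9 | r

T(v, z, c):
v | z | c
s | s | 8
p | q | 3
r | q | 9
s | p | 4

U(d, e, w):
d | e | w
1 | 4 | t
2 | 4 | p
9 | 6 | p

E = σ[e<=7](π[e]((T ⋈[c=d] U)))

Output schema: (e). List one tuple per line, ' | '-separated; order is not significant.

Row counts bottom-up:
  T → 4
  U → 3
  (T ⋈[c=d] U) → 1
  π[e]((T ⋈[c=d] U)) → 1
  σ[e<=7](π[e]((T ⋈[c=d] U))) → 1

== RESULT ==
e
6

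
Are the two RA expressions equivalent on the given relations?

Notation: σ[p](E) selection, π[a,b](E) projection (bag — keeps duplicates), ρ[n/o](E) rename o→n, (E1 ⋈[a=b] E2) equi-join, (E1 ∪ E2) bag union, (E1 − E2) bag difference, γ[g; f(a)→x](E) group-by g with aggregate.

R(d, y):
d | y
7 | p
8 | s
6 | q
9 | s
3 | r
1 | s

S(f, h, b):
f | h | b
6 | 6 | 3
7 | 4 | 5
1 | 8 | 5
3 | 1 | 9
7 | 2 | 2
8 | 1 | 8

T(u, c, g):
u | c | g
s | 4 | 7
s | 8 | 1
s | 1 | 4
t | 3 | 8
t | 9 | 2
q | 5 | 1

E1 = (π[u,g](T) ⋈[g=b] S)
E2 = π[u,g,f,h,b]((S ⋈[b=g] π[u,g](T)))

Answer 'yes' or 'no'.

E1 per-node cardinality:
  T → 6
  π[u,g](T) → 6
  S → 6
  (π[u,g](T) ⋈[g=b] S) → 2
E2 per-node cardinality:
  S → 6
  T → 6
  π[u,g](T) → 6
  (S ⋈[b=g] π[u,g](T)) → 2
  π[u,g,f,h,b]((S ⋈[b=g] π[u,g](T))) → 2

E1 and E2 produce the same multiset:
u | g | f | h | b
t | 2 | 7 | 2 | 2
t | 8 | 8 | 1 | 8

yes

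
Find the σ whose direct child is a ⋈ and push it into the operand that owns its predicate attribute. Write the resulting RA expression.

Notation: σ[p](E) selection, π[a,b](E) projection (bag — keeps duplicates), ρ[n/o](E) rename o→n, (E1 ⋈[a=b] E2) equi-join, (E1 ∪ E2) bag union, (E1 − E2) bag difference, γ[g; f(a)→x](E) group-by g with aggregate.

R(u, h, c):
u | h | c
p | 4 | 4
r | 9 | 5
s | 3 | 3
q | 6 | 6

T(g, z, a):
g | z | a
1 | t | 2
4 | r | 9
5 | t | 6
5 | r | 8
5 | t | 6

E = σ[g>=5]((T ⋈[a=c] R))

σ filters on g, owned by the left side.
E' = (σ[g>=5](T) ⋈[a=c] R)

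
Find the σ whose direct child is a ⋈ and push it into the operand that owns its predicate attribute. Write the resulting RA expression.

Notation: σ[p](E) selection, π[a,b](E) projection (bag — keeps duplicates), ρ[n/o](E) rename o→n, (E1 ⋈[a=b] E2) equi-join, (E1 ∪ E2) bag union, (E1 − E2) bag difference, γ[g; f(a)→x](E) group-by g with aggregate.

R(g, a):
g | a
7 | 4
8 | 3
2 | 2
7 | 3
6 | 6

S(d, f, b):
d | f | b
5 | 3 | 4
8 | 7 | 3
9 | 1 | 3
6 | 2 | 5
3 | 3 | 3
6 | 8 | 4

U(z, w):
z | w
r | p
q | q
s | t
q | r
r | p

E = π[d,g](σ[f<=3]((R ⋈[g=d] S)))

σ filters on f, owned by the right side.
E' = π[d,g]((R ⋈[g=d] σ[f<=3](S)))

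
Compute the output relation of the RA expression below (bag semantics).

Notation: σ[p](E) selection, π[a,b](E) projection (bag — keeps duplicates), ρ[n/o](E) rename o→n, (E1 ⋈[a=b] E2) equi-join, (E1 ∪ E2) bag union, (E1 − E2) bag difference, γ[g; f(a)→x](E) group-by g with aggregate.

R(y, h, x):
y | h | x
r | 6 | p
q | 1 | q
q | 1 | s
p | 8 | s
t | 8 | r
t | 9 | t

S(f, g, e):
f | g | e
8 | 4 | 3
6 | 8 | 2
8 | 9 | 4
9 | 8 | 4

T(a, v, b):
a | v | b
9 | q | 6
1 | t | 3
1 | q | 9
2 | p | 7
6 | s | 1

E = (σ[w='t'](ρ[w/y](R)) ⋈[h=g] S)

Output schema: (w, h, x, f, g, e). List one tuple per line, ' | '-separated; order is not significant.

Subexpression sizes:
  R → 6
  ρ[w/y](R) → 6
  σ[w='t'](ρ[w/y](R)) → 2
  S → 4
  (σ[w='t'](ρ[w/y](R)) ⋈[h=g] S) → 3

== RESULT ==
w | h | x | f | g | e
t | 8 | r | 6 | 8 | 2
t | 8 | r | 9 | 8 | 4
t | 9 | t | 8 | 9 | 4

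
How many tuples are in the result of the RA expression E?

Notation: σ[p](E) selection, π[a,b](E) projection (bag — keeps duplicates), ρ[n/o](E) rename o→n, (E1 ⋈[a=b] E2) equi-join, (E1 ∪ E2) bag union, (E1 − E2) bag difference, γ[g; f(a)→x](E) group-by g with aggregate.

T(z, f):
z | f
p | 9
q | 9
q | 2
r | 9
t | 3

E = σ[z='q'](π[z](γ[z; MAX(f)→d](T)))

Stepwise |·|:
  T → 5
  γ[z; MAX(f)→d](T) → 4
  π[z](γ[z; MAX(f)→d](T)) → 4
  σ[z='q'](π[z](γ[z; MAX(f)→d](T))) → 1

|E| = 1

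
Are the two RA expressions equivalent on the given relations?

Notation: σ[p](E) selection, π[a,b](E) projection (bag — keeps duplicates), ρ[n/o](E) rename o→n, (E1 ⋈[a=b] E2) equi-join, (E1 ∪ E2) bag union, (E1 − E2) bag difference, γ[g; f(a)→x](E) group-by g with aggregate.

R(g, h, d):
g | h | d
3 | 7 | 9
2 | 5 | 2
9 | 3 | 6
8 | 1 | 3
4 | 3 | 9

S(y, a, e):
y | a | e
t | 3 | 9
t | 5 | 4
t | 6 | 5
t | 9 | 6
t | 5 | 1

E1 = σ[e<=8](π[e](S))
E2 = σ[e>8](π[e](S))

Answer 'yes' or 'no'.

E1 row counts bottom-up:
  S → 5
  π[e](S) → 5
  σ[e<=8](π[e](S)) → 4
E2 row counts bottom-up:
  S → 5
  π[e](S) → 5
  σ[e>8](π[e](S)) → 1

E1 result:
e
1
4
5
6
E2 result:
e
9
Witness: (6,) appears 1× in E1 but 0× in E2.

no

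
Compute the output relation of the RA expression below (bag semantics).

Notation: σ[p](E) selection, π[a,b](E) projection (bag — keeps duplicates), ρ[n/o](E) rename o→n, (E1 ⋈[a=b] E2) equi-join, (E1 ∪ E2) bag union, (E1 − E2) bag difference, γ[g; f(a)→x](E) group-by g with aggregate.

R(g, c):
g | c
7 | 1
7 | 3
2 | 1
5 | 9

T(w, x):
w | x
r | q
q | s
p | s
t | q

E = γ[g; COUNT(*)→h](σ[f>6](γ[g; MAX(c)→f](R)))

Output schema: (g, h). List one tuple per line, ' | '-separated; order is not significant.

Row counts bottom-up:
  R → 4
  γ[g; MAX(c)→f](R) → 3
  σ[f>6](γ[g; MAX(c)→f](R)) → 1
  γ[g; COUNT(*)→h](σ[f>6](γ[g; MAX(c)→f](R))) → 1

== RESULT ==
g | h
5 | 1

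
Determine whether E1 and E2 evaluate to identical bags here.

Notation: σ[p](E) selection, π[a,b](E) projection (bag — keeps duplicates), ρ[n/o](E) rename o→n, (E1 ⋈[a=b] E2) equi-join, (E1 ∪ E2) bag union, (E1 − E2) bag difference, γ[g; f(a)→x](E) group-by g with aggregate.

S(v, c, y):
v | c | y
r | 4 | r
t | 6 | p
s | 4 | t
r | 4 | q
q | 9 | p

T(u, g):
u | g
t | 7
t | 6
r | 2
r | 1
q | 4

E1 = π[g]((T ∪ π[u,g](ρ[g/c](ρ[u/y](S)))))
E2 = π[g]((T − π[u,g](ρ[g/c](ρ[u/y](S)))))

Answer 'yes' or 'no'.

E1 stepwise |·|:
  T → 5
  S → 5
  ρ[u/y](S) → 5
  ρ[g/c](ρ[u/y](S)) → 5
  π[u,g](ρ[g/c](ρ[u/y](S))) → 5
  (T ∪ π[u,g](ρ[g/c](ρ[u/y](S)))) → 10
  π[g]((T ∪ π[u,g](ρ[g/c](ρ[u/y](S))))) → 10
E2 stepwise |·|:
  T → 5
  S → 5
  ρ[u/y](S) → 5
  ρ[g/c](ρ[u/y](S)) → 5
  π[u,g](ρ[g/c](ρ[u/y](S))) → 5
  (T − π[u,g](ρ[g/c](ρ[u/y](S)))) → 4
  π[g]((T − π[u,g](ρ[g/c](ρ[u/y](S))))) → 4

E1 result:
g
1
2
4
4
4
4
6
6
7
9
E2 result:
g
1
2
6
7
Witness: (6,) appears 2× in E1 but 1× in E2.

no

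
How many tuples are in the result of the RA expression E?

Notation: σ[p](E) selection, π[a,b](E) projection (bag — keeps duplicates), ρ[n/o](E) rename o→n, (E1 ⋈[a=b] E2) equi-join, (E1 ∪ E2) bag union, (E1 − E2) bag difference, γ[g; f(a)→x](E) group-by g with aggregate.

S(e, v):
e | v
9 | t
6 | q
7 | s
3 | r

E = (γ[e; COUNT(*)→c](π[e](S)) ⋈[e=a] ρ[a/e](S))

Per-node cardinality:
  S → 4
  π[e](S) → 4
  γ[e; COUNT(*)→c](π[e](S)) → 4
  S → 4
  ρ[a/e](S) → 4
  (γ[e; COUNT(*)→c](π[e](S)) ⋈[e=a] ρ[a/e](S)) → 4

|E| = 4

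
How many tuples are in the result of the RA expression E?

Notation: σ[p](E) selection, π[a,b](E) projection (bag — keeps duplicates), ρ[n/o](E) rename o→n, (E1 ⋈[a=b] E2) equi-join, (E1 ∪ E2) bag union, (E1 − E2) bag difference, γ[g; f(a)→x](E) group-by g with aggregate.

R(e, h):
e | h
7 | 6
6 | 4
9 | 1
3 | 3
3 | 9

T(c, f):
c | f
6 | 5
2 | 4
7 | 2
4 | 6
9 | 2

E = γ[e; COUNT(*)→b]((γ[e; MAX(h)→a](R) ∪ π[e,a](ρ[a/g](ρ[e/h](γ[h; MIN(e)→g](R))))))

Per-node cardinality:
  R → 5
  γ[e; MAX(h)→a](R) → 4
  R → 5
  γ[h; MIN(e)→g](R) → 5
  ρ[e/h](γ[h; MIN(e)→g](R)) → 5
  ρ[a/g](ρ[e/h](γ[h; MIN(e)→g](R))) → 5
  π[e,a](ρ[a/g](ρ[e/h](γ[h; MIN(e)→g](R)))) → 5
  (γ[e; MAX(h)→a](R) ∪ π[e,a](ρ[a/g](ρ[e/h](γ[h; MIN(e)→g](R))))) → 9
  γ[e; COUNT(*)→b]((γ[e; MAX(h)→a](R) ∪ π[e,a](ρ[a/g](ρ[e/h](γ[h; MIN(e)→g](R)))))) → 6

|E| = 6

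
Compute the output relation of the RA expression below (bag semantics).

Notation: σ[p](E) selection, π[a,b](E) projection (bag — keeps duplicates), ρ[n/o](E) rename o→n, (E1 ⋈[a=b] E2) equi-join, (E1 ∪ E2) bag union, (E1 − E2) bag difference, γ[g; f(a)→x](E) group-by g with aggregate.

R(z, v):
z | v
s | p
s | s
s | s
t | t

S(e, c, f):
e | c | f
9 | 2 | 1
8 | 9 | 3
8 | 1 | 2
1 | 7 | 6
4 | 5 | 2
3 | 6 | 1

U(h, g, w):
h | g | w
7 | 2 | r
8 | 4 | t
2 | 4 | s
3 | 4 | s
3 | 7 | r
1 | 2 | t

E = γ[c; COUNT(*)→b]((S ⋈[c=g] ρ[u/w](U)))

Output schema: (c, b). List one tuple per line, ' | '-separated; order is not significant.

Row counts bottom-up:
  S → 6
  U → 6
  ρ[u/w](U) → 6
  (S ⋈[c=g] ρ[u/w](U)) → 3
  γ[c; COUNT(*)→b]((S ⋈[c=g] ρ[u/w](U))) → 2

== RESULT ==
c | b
2 | 2
7 | 1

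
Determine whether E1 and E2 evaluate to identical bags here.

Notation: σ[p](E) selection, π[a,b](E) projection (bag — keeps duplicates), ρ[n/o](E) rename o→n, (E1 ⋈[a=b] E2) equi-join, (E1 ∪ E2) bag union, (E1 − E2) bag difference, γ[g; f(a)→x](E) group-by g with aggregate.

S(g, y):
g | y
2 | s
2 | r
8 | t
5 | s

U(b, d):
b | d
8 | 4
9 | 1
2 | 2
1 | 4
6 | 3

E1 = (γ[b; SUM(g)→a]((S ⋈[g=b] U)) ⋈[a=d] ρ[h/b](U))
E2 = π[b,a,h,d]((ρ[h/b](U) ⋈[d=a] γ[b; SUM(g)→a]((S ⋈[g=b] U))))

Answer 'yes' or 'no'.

E1 subexpression sizes:
  S → 4
  U → 5
  (S ⋈[g=b] U) → 3
  γ[b; SUM(g)→a]((S ⋈[g=b] U)) → 2
  U → 5
  ρ[h/b](U) → 5
  (γ[b; SUM(g)→a]((S ⋈[g=b] U)) ⋈[a=d] ρ[h/b](U)) → 2
E2 subexpression sizes:
  U → 5
  ρ[h/b](U) → 5
  S → 4
  U → 5
  (S ⋈[g=b] U) → 3
  γ[b; SUM(g)→a]((S ⋈[g=b] U)) → 2
  (ρ[h/b](U) ⋈[d=a] γ[b; SUM(g)→a]((S ⋈[g=b] U))) → 2
  π[b,a,h,d]((ρ[h/b](U) ⋈[d=a] γ[b; SUM(g)→a]((S ⋈[g=b] U)))) → 2

E1 and E2 produce the same multiset:
b | a | h | d
2 | 4 | 1 | 4
2 | 4 | 8 | 4

yes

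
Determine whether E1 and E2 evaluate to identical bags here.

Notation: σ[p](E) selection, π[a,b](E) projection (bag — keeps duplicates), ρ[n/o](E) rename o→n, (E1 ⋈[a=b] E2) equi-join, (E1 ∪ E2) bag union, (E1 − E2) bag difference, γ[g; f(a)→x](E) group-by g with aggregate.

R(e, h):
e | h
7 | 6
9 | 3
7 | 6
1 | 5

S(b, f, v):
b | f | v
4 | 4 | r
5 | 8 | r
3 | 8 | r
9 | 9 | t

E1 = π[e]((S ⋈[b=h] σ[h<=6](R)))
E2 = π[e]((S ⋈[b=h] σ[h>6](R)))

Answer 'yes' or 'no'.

E1 stepwise |·|:
  S → 4
  R → 4
  σ[h<=6](R) → 4
  (S ⋈[b=h] σ[h<=6](R)) → 2
  π[e]((S ⋈[b=h] σ[h<=6](R))) → 2
E2 stepwise |·|:
  S → 4
  R → 4
  σ[h>6](R) → 0
  (S ⋈[b=h] σ[h>6](R)) → 0
  π[e]((S ⋈[b=h] σ[h>6](R))) → 0

E1 result:
e
1
9
E2 result:
e
(0 rows)
Witness: (1,) appears 1× in E1 but 0× in E2.

no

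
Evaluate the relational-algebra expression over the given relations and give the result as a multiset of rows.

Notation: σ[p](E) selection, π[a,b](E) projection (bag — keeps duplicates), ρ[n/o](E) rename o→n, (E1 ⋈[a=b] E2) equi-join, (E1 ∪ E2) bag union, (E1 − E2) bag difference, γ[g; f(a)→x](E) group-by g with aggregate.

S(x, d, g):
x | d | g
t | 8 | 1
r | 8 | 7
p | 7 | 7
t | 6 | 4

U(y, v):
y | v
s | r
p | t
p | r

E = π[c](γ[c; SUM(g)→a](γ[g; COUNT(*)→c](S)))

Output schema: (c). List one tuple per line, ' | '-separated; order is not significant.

Stepwise |·|:
  S → 4
  γ[g; COUNT(*)→c](S) → 3
  γ[c; SUM(g)→a](γ[g; COUNT(*)→c](S)) → 2
  π[c](γ[c; SUM(g)→a](γ[g; COUNT(*)→c](S))) → 2

== RESULT ==
c
1
2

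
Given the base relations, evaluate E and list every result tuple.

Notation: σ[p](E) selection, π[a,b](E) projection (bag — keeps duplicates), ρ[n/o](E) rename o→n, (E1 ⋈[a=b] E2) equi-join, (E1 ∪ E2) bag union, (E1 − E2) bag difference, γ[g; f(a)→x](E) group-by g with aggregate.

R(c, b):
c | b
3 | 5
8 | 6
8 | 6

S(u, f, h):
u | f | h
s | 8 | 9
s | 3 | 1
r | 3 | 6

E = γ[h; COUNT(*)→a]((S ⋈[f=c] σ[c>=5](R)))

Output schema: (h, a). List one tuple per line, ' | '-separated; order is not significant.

Row counts bottom-up:
  S → 3
  R → 3
  σ[c>=5](R) → 2
  (S ⋈[f=c] σ[c>=5](R)) → 2
  γ[h; COUNT(*)→a]((S ⋈[f=c] σ[c>=5](R))) → 1

== RESULT ==
h | a
9 | 2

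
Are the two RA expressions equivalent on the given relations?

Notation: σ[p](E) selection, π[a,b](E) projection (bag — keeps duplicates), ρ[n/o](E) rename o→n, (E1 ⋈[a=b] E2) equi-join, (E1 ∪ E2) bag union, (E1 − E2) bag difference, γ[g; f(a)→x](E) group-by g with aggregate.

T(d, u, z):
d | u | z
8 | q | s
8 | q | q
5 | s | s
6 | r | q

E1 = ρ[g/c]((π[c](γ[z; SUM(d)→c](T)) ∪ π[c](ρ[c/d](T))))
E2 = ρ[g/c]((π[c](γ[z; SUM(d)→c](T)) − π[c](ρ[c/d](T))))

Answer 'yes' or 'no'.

E1 stepwise |·|:
  T → 4
  γ[z; SUM(d)→c](T) → 2
  π[c](γ[z; SUM(d)→c](T)) → 2
  T → 4
  ρ[c/d](T) → 4
  π[c](ρ[c/d](T)) → 4
  (π[c](γ[z; SUM(d)→c](T)) ∪ π[c](ρ[c/d](T))) → 6
  ρ[g/c]((π[c](γ[z; SUM(d)→c](T)) ∪ π[c](ρ[c/d](T)))) → 6
E2 stepwise |·|:
  T → 4
  γ[z; SUM(d)→c](T) → 2
  π[c](γ[z; SUM(d)→c](T)) → 2
  T → 4
  ρ[c/d](T) → 4
  π[c](ρ[c/d](T)) → 4
  (π[c](γ[z; SUM(d)→c](T)) − π[c](ρ[c/d](T))) → 2
  ρ[g/c]((π[c](γ[z; SUM(d)→c](T)) − π[c](ρ[c/d](T)))) → 2

E1 result:
g
5
6
8
8
13
14
E2 result:
g
13
14
Witness: (6,) appears 1× in E1 but 0× in E2.

no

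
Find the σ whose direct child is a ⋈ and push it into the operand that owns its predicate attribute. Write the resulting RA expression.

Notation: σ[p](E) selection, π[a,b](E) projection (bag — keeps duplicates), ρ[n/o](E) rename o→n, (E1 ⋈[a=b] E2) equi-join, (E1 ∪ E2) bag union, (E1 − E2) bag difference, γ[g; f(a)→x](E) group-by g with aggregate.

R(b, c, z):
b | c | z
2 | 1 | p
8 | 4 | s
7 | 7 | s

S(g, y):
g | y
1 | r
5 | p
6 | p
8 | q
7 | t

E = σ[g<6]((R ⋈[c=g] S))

σ filters on g, owned by the right side.
E' = (R ⋈[c=g] σ[g<6](S))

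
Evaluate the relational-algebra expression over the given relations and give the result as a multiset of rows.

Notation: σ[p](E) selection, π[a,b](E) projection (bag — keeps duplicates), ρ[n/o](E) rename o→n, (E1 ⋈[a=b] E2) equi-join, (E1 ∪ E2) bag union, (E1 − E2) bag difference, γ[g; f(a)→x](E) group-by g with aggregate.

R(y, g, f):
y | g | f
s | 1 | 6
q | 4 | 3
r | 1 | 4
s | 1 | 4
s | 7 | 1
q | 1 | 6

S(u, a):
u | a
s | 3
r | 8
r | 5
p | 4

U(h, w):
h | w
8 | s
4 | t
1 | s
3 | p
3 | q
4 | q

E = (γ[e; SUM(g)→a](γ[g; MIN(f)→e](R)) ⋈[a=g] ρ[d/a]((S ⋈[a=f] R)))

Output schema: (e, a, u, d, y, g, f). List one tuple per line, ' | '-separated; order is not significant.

Row counts bottom-up:
  R → 6
  γ[g; MIN(f)→e](R) → 3
  γ[e; SUM(g)→a](γ[g; MIN(f)→e](R)) → 3
  S → 4
  R → 6
  (S ⋈[a=f] R) → 3
  ρ[d/a]((S ⋈[a=f] R)) → 3
  (γ[e; SUM(g)→a](γ[g; MIN(f)→e](R)) ⋈[a=g] ρ[d/a]((S ⋈[a=f] R))) → 3

== RESULT ==
e | a | u | d | y | g | f
3 | 4 | s | 3 | q | 4 | 3
4 | 1 | p | 4 | r | 1 | 4
4 | 1 | p | 4 | s | 1 | 4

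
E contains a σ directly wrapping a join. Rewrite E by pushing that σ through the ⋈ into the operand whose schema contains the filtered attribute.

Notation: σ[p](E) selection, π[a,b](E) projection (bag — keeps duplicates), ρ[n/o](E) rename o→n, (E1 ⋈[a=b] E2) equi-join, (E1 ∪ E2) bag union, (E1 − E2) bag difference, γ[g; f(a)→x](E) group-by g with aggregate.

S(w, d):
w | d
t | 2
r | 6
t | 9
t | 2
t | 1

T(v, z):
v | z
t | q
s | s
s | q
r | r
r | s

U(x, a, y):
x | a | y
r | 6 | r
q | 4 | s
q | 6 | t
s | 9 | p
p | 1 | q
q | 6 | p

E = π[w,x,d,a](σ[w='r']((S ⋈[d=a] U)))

σ filters on w, owned by the left side.
E' = π[w,x,d,a]((σ[w='r'](S) ⋈[d=a] U))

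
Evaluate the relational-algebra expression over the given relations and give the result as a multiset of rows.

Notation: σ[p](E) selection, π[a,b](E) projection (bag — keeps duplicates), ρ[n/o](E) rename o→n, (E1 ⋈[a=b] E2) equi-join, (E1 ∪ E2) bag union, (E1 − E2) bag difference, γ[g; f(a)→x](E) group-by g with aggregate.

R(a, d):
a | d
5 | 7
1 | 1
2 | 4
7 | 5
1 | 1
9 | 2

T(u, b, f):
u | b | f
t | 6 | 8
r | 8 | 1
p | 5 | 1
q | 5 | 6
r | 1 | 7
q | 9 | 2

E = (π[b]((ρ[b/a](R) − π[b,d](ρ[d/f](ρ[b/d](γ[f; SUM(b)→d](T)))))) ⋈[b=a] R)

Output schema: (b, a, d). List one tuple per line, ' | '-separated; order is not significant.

Stepwise |·|:
  R → 6
  ρ[b/a](R) → 6
  T → 6
  γ[f; SUM(b)→d](T) → 5
  ρ[b/d](γ[f; SUM(b)→d](T)) → 5
  ρ[d/f](ρ[b/d](γ[f; SUM(b)→d](T))) → 5
  π[b,d](ρ[d/f](ρ[b/d](γ[f; SUM(b)→d](T)))) → 5
  (ρ[b/a](R) − π[b,d](ρ[d/f](ρ[b/d](γ[f; SUM(b)→d](T))))) → 5
  π[b]((ρ[b/a](R) − π[b,d](ρ[d/f](ρ[b/d](γ[f; SUM(b)→d](T)))))) → 5
  R → 6
  (π[b]((ρ[b/a](R) − π[b,d](ρ[d/f](ρ[b/d](γ[f; SUM(b)→d](T)))))) ⋈[b=a] R) → 7

== RESULT ==
b | a | d
1 | 1 | 1
1 | 1 | 1
1 | 1 | 1
1 | 1 | 1
2 | 2 | 4
5 | 5 | 7
7 | 7 | 5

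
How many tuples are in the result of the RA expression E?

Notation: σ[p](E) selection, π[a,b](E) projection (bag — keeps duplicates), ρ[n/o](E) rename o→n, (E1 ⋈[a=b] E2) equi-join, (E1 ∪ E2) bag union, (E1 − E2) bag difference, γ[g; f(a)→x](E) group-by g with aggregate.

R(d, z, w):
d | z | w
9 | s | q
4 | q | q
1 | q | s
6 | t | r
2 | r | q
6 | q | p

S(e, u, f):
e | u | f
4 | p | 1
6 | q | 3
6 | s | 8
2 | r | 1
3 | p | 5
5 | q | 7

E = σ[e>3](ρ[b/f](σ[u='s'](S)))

Row counts bottom-up:
  S → 6
  σ[u='s'](S) → 1
  ρ[b/f](σ[u='s'](S)) → 1
  σ[e>3](ρ[b/f](σ[u='s'](S))) → 1

|E| = 1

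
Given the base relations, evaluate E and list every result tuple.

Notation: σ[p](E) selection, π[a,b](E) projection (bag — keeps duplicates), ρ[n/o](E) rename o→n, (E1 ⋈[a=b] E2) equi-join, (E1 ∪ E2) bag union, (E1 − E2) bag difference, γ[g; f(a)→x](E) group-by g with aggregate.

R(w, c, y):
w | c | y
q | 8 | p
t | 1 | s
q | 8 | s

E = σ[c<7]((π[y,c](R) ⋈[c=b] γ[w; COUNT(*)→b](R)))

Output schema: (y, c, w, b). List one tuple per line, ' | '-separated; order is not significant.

Per-node cardinality:
  R → 3
  π[y,c](R) → 3
  R → 3
  γ[w; COUNT(*)→b](R) → 2
  (π[y,c](R) ⋈[c=b] γ[w; COUNT(*)→b](R)) → 1
  σ[c<7]((π[y,c](R) ⋈[c=b] γ[w; COUNT(*)→b](R))) → 1

== RESULT ==
y | c | w | b
s | 1 | t | 1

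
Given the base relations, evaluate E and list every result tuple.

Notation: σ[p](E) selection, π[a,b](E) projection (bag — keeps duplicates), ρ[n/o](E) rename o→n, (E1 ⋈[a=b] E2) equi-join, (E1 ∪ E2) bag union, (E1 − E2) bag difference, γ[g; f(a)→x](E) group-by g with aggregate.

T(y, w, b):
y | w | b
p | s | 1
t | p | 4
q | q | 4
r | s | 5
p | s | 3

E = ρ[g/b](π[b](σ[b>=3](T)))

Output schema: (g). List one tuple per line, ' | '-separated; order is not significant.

Per-node cardinality:
  T → 5
  σ[b>=3](T) → 4
  π[b](σ[b>=3](T)) → 4
  ρ[g/b](π[b](σ[b>=3](T))) → 4

== RESULT ==
g
3
4
4
5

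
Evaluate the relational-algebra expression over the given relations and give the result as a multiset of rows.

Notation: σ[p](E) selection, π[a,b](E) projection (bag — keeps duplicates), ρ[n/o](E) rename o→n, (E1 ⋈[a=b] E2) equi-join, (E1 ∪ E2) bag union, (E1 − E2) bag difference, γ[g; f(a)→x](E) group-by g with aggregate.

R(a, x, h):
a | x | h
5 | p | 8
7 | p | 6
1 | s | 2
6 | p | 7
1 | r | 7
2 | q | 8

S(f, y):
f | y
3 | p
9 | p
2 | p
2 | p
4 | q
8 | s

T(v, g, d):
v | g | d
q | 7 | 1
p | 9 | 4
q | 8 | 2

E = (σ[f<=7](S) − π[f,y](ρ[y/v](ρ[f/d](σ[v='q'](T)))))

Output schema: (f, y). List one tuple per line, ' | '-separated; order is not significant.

Per-node cardinality:
  S → 6
  σ[f<=7](S) → 4
  T → 3
  σ[v='q'](T) → 2
  ρ[f/d](σ[v='q'](T)) → 2
  ρ[y/v](ρ[f/d](σ[v='q'](T))) → 2
  π[f,y](ρ[y/v](ρ[f/d](σ[v='q'](T)))) → 2
  (σ[f<=7](S) − π[f,y](ρ[y/v](ρ[f/d](σ[v='q'](T))))) → 4

== RESULT ==
f | y
2 | p
2 | p
3 | p
4 | q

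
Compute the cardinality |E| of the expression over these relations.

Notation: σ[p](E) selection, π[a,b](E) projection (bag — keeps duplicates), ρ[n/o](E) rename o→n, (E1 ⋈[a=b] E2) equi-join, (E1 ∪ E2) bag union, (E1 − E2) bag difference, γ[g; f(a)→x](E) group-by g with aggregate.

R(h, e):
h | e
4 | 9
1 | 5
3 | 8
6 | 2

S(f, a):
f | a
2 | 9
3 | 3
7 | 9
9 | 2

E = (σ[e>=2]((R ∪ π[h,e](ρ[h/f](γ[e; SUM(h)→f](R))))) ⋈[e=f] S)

Per-node cardinality:
  R → 4
  R → 4
  γ[e; SUM(h)→f](R) → 4
  ρ[h/f](γ[e; SUM(h)→f](R)) → 4
  π[h,e](ρ[h/f](γ[e; SUM(h)→f](R))) → 4
  (R ∪ π[h,e](ρ[h/f](γ[e; SUM(h)→f](R)))) → 8
  σ[e>=2]((R ∪ π[h,e](ρ[h/f](γ[e; SUM(h)→f](R))))) → 8
  S → 4
  (σ[e>=2]((R ∪ π[h,e](ρ[h/f](γ[e; SUM(h)→f](R))))) ⋈[e=f] S) → 4

|E| = 4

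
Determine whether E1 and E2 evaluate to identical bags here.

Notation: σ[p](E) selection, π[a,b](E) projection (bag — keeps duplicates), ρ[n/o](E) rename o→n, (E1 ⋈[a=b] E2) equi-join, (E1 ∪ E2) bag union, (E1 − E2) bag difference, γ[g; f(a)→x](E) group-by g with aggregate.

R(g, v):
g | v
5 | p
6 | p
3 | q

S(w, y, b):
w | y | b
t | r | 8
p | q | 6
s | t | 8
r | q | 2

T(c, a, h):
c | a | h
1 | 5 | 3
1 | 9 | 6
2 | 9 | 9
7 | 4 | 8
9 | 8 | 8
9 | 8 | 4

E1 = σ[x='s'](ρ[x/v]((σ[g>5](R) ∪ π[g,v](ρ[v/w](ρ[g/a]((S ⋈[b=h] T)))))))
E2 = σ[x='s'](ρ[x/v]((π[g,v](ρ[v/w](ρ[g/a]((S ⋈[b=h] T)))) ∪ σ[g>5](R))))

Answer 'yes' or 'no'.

E1 stepwise |·|:
  R → 3
  σ[g>5](R) → 1
  S → 4
  T → 6
  (S ⋈[b=h] T) → 5
  ρ[g/a]((S ⋈[b=h] T)) → 5
  ρ[v/w](ρ[g/a]((S ⋈[b=h] T))) → 5
  π[g,v](ρ[v/w](ρ[g/a]((S ⋈[b=h] T)))) → 5
  (σ[g>5](R) ∪ π[g,v](ρ[v/w](ρ[g/a]((S ⋈[b=h] T))))) → 6
  ρ[x/v]((σ[g>5](R) ∪ π[g,v](ρ[v/w](ρ[g/a]((S ⋈[b=h] T)))))) → 6
  σ[x='s'](ρ[x/v]((σ[g>5](R) ∪ π[g,v](ρ[v/w](ρ[g/a]((S ⋈[b=h] T))))))) → 2
E2 stepwise |·|:
  S → 4
  T → 6
  (S ⋈[b=h] T) → 5
  ρ[g/a]((S ⋈[b=h] T)) → 5
  ρ[v/w](ρ[g/a]((S ⋈[b=h] T))) → 5
  π[g,v](ρ[v/w](ρ[g/a]((S ⋈[b=h] T)))) → 5
  R → 3
  σ[g>5](R) → 1
  (π[g,v](ρ[v/w](ρ[g/a]((S ⋈[b=h] T)))) ∪ σ[g>5](R)) → 6
  ρ[x/v]((π[g,v](ρ[v/w](ρ[g/a]((S ⋈[b=h] T)))) ∪ σ[g>5](R))) → 6
  σ[x='s'](ρ[x/v]((π[g,v](ρ[v/w](ρ[g/a]((S ⋈[b=h] T)))) ∪ σ[g>5](R)))) → 2

E1 and E2 produce the same multiset:
g | x
4 | s
8 | s

yes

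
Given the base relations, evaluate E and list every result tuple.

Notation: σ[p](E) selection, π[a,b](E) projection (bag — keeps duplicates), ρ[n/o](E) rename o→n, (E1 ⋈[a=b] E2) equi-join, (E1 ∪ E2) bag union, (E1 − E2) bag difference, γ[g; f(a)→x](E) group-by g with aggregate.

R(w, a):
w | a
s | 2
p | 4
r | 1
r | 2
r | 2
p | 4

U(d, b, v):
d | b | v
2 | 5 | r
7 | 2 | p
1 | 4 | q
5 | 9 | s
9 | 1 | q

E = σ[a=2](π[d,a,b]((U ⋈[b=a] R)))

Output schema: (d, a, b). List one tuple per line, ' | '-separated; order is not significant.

Subexpression sizes:
  U → 5
  R → 6
  (U ⋈[b=a] R) → 6
  π[d,a,b]((U ⋈[b=a] R)) → 6
  σ[a=2](π[d,a,b]((U ⋈[b=a] R))) → 3

== RESULT ==
d | a | b
7 | 2 | 2
7 | 2 | 2
7 | 2 | 2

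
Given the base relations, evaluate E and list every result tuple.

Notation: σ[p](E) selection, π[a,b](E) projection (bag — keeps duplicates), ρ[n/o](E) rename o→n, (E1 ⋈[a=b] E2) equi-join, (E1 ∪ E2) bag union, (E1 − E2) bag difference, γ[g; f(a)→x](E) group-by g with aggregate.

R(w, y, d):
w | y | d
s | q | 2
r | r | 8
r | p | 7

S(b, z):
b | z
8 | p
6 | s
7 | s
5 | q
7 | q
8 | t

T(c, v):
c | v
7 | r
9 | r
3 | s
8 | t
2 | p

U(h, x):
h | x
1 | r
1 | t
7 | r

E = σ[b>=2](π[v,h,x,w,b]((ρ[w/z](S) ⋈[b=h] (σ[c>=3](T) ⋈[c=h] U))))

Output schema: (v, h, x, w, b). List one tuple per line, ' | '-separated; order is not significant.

Per-node cardinality:
  S → 6
  ρ[w/z](S) → 6
  T → 5
  σ[c>=3](T) → 4
  U → 3
  (σ[c>=3](T) ⋈[c=h] U) → 1
  (ρ[w/z](S) ⋈[b=h] (σ[c>=3](T) ⋈[c=h] U)) → 2
  π[v,h,x,w,b]((ρ[w/z](S) ⋈[b=h] (σ[c>=3](T) ⋈[c=h] U))) → 2
  σ[b>=2](π[v,h,x,w,b]((ρ[w/z](S) ⋈[b=h] (σ[c>=3](T) ⋈[c=h] U)))) → 2

== RESULT ==
v | h | x | w | b
r | 7 | r | q | 7
r | 7 | r | s | 7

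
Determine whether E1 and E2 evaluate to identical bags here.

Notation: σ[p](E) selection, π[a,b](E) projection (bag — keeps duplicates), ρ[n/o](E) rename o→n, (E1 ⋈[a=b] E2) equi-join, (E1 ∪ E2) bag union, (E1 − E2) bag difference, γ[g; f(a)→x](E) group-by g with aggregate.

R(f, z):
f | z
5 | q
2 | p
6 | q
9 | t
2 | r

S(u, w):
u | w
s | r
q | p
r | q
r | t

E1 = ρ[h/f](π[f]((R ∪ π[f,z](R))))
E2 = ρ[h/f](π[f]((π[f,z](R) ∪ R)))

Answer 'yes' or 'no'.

E1 stepwise |·|:
  R → 5
  R → 5
  π[f,z](R) → 5
  (R ∪ π[f,z](R)) → 10
  π[f]((R ∪ π[f,z](R))) → 10
  ρ[h/f](π[f]((R ∪ π[f,z](R)))) → 10
E2 stepwise |·|:
  R → 5
  π[f,z](R) → 5
  R → 5
  (π[f,z](R) ∪ R) → 10
  π[f]((π[f,z](R) ∪ R)) → 10
  ρ[h/f](π[f]((π[f,z](R) ∪ R))) → 10

E1 and E2 produce the same multiset:
h
2
2
2
2
5
5
6
6
9
9

yes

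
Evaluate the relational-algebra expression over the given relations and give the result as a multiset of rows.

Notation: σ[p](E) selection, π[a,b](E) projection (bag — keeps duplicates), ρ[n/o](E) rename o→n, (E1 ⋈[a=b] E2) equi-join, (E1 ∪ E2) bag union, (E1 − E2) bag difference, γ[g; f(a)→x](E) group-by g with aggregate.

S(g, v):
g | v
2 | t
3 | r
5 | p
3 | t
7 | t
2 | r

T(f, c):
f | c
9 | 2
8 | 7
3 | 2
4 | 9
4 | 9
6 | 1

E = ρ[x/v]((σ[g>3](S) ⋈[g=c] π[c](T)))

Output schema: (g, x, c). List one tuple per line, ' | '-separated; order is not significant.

Row counts bottom-up:
  S → 6
  σ[g>3](S) → 2
  T → 6
  π[c](T) → 6
  (σ[g>3](S) ⋈[g=c] π[c](T)) → 1
  ρ[x/v]((σ[g>3](S) ⋈[g=c] π[c](T))) → 1

== RESULT ==
g | x | c
7 | t | 7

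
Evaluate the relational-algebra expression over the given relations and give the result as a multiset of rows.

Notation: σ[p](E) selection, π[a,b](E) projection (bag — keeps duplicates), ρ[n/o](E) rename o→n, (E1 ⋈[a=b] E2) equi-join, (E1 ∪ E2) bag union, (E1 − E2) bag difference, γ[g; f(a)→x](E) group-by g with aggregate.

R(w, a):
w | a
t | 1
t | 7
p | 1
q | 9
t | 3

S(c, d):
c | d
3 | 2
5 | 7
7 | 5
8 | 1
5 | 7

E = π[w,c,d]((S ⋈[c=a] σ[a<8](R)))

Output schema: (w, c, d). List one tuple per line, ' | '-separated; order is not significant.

Stepwise |·|:
  S → 5
  R → 5
  σ[a<8](R) → 4
  (S ⋈[c=a] σ[a<8](R)) → 2
  π[w,c,d]((S ⋈[c=a] σ[a<8](R))) → 2

== RESULT ==
w | c | d
t | 3 | 2
t | 7 | 5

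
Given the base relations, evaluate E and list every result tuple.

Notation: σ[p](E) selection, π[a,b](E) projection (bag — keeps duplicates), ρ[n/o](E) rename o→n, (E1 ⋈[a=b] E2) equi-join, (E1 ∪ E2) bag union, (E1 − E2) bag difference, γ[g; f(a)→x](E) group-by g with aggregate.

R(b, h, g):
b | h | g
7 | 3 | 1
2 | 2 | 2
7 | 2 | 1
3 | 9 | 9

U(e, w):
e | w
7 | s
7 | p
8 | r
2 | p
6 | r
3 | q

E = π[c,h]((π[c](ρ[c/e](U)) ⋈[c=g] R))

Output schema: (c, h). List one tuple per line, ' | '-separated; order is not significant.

Subexpression sizes:
  U → 6
  ρ[c/e](U) → 6
  π[c](ρ[c/e](U)) → 6
  R → 4
  (π[c](ρ[c/e](U)) ⋈[c=g] R) → 1
  π[c,h]((π[c](ρ[c/e](U)) ⋈[c=g] R)) → 1

== RESULT ==
c | h
2 | 2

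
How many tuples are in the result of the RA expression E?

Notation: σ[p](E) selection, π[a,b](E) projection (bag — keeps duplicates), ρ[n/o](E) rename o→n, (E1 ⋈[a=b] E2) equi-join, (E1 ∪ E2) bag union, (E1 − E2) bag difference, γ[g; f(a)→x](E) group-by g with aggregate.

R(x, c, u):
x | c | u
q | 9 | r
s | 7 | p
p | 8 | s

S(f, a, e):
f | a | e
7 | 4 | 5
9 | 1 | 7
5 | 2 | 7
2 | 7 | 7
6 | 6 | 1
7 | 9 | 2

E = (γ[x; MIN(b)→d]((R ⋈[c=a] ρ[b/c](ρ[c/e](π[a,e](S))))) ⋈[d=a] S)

Per-node cardinality:
  R → 3
  S → 6
  π[a,e](S) → 6
  ρ[c/e](π[a,e](S)) → 6
  ρ[b/c](ρ[c/e](π[a,e](S))) → 6
  (R ⋈[c=a] ρ[b/c](ρ[c/e](π[a,e](S)))) → 2
  γ[x; MIN(b)→d]((R ⋈[c=a] ρ[b/c](ρ[c/e](π[a,e](S))))) → 2
  S → 6
  (γ[x; MIN(b)→d]((R ⋈[c=a] ρ[b/c](ρ[c/e](π[a,e](S))))) ⋈[d=a] S) → 2

|E| = 2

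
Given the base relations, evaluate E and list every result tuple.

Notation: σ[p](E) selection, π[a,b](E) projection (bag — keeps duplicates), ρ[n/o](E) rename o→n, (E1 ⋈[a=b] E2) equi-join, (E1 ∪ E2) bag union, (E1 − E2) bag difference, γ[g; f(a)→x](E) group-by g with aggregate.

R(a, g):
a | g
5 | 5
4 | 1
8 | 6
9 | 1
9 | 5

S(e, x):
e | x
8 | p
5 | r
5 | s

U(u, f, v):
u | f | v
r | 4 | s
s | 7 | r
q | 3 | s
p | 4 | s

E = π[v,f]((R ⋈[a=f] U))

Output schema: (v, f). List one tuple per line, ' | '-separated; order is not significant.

Stepwise |·|:
  R → 5
  U → 4
  (R ⋈[a=f] U) → 2
  π[v,f]((R ⋈[a=f] U)) → 2

== RESULT ==
v | f
s | 4
s | 4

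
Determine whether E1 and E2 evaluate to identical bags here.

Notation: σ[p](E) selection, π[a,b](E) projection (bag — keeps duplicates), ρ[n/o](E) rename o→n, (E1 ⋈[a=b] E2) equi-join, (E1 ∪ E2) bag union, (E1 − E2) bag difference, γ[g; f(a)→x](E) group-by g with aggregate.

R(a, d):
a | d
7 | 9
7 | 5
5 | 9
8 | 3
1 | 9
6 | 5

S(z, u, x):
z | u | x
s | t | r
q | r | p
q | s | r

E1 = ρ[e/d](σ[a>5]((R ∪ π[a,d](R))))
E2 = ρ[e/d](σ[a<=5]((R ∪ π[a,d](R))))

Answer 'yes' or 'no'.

E1 subexpression sizes:
  R → 6
  R → 6
  π[a,d](R) → 6
  (R ∪ π[a,d](R)) → 12
  σ[a>5]((R ∪ π[a,d](R))) → 8
  ρ[e/d](σ[a>5]((R ∪ π[a,d](R)))) → 8
E2 subexpression sizes:
  R → 6
  R → 6
  π[a,d](R) → 6
  (R ∪ π[a,d](R)) → 12
  σ[a<=5]((R ∪ π[a,d](R))) → 4
  ρ[e/d](σ[a<=5]((R ∪ π[a,d](R)))) → 4

E1 result:
a | e
6 | 5
6 | 5
7 | 5
7 | 5
7 | 9
7 | 9
8 | 3
8 | 3
E2 result:
a | e
1 | 9
1 | 9
5 | 9
5 | 9
Witness: (7, 9) appears 2× in E1 but 0× in E2.

no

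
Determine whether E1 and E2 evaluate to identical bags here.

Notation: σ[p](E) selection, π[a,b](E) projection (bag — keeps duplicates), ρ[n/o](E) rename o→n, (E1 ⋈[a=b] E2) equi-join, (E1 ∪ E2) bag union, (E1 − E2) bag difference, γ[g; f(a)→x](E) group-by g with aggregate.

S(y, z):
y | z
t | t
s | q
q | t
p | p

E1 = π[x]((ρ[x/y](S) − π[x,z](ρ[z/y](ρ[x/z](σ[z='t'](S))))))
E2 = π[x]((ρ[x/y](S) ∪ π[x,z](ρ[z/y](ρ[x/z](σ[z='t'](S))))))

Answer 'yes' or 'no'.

E1 row counts bottom-up:
  S → 4
  ρ[x/y](S) → 4
  S → 4
  σ[z='t'](S) → 2
  ρ[x/z](σ[z='t'](S)) → 2
  ρ[z/y](ρ[x/z](σ[z='t'](S))) → 2
  π[x,z](ρ[z/y](ρ[x/z](σ[z='t'](S)))) → 2
  (ρ[x/y](S) − π[x,z](ρ[z/y](ρ[x/z](σ[z='t'](S))))) → 3
  π[x]((ρ[x/y](S) − π[x,z](ρ[z/y](ρ[x/z](σ[z='t'](S)))))) → 3
E2 row counts bottom-up:
  S → 4
  ρ[x/y](S) → 4
  S → 4
  σ[z='t'](S) → 2
  ρ[x/z](σ[z='t'](S)) → 2
  ρ[z/y](ρ[x/z](σ[z='t'](S))) → 2
  π[x,z](ρ[z/y](ρ[x/z](σ[z='t'](S)))) → 2
  (ρ[x/y](S) ∪ π[x,z](ρ[z/y](ρ[x/z](σ[z='t'](S))))) → 6
  π[x]((ρ[x/y](S) ∪ π[x,z](ρ[z/y](ρ[x/z](σ[z='t'](S)))))) → 6

E1 result:
x
p
q
s
E2 result:
x
p
q
s
t
t
t
Witness: ('t',) appears 0× in E1 but 3× in E2.

no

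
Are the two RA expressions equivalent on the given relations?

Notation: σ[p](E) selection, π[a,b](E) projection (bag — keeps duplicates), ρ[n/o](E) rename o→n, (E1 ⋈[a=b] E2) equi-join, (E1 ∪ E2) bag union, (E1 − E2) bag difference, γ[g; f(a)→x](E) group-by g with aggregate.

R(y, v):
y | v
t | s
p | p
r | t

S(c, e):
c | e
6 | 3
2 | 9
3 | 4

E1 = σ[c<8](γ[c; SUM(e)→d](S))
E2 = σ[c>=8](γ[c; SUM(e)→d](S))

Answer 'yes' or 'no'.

E1 stepwise |·|:
  S → 3
  γ[c; SUM(e)→d](S) → 3
  σ[c<8](γ[c; SUM(e)→d](S)) → 3
E2 stepwise |·|:
  S → 3
  γ[c; SUM(e)→d](S) → 3
  σ[c>=8](γ[c; SUM(e)→d](S)) → 0

E1 result:
c | d
2 | 9
3 | 4
6 | 3
E2 result:
c | d
(0 rows)
Witness: (2, 9) appears 1× in E1 but 0× in E2.

no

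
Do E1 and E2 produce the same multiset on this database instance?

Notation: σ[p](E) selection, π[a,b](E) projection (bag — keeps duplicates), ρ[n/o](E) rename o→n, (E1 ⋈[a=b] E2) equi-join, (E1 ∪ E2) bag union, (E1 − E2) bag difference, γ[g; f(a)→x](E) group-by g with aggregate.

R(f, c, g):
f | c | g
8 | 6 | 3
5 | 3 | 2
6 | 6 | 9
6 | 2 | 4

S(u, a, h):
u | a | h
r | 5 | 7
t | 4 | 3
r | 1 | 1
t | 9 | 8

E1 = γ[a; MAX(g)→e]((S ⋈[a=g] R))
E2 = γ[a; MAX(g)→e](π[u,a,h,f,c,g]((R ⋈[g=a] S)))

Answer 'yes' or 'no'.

E1 per-node cardinality:
  S → 4
  R → 4
  (S ⋈[a=g] R) → 2
  γ[a; MAX(g)→e]((S ⋈[a=g] R)) → 2
E2 per-node cardinality:
  R → 4
  S → 4
  (R ⋈[g=a] S) → 2
  π[u,a,h,f,c,g]((R ⋈[g=a] S)) → 2
  γ[a; MAX(g)→e](π[u,a,h,f,c,g]((R ⋈[g=a] S))) → 2

E1 and E2 produce the same multiset:
a | e
4 | 4
9 | 9

yes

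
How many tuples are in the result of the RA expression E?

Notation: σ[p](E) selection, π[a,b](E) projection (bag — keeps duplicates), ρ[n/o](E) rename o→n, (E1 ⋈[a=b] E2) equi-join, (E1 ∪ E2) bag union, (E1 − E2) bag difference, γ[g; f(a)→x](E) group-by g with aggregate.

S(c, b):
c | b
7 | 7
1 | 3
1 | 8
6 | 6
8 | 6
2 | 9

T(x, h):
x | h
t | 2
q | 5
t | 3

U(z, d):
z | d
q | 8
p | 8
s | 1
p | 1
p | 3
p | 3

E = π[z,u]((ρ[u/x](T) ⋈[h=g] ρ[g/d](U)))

Stepwise |·|:
  T → 3
  ρ[u/x](T) → 3
  U → 6
  ρ[g/d](U) → 6
  (ρ[u/x](T) ⋈[h=g] ρ[g/d](U)) → 2
  π[z,u]((ρ[u/x](T) ⋈[h=g] ρ[g/d](U))) → 2

|E| = 2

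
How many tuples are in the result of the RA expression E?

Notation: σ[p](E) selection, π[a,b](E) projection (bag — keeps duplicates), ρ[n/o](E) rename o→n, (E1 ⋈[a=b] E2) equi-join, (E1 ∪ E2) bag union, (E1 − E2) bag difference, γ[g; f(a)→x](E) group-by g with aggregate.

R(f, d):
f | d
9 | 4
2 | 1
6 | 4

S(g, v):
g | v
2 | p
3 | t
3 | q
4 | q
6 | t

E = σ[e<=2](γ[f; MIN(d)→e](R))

Subexpression sizes:
  R → 3
  γ[f; MIN(d)→e](R) → 3
  σ[e<=2](γ[f; MIN(d)→e](R)) → 1

|E| = 1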